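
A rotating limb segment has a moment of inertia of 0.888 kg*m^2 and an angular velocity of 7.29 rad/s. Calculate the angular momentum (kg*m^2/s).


L = I * omega
L = 0.888 * 7.29
L = 6.4735


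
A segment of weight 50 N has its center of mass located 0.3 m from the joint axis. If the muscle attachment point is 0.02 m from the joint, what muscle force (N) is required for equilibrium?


F_muscle = W * d_load / d_muscle
F_muscle = 50 * 0.3 / 0.02
Numerator = 15.0000
F_muscle = 750.0000


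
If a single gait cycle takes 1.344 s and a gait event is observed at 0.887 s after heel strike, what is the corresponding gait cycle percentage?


pct = (event_time / cycle_time) * 100
pct = (0.887 / 1.344) * 100
ratio = 0.6600
pct = 65.9970


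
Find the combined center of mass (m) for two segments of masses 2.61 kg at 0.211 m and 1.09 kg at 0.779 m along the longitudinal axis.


COM = (m1*x1 + m2*x2) / (m1 + m2)
COM = (2.61*0.211 + 1.09*0.779) / (2.61 + 1.09)
Numerator = 1.3998
Denominator = 3.7000
COM = 0.3783


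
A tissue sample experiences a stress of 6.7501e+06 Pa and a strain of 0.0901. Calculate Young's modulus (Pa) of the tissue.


E = stress / strain
E = 6.7501e+06 / 0.0901
E = 7.4918e+07


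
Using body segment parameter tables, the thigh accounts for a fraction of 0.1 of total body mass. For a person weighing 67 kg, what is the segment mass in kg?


m_segment = body_mass * fraction
m_segment = 67 * 0.1
m_segment = 6.7000


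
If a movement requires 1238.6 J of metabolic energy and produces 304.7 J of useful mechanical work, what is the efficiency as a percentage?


eta = (W_mech / E_meta) * 100
eta = (304.7 / 1238.6) * 100
ratio = 0.2460
eta = 24.6004


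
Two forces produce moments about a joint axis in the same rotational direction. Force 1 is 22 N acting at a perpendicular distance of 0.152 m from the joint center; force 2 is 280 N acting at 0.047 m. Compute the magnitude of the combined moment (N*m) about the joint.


M = F1 * d1 + F2 * d2
M = 22 * 0.152 + 280 * 0.047
M = 3.3440 + 13.1600
M = 16.5040


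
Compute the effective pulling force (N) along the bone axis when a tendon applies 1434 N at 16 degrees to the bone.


F_eff = F_tendon * cos(theta)
theta = 16 deg = 0.2793 rad
cos(theta) = 0.9613
F_eff = 1434 * 0.9613
F_eff = 1378.4493


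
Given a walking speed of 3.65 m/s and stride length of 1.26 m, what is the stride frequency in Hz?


f = v / stride_length
f = 3.65 / 1.26
f = 2.8968


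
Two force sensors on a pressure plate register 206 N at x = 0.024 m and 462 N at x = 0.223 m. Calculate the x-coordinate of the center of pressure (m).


COP_x = (F1*x1 + F2*x2) / (F1 + F2)
COP_x = (206*0.024 + 462*0.223) / (206 + 462)
Numerator = 107.9700
Denominator = 668
COP_x = 0.1616


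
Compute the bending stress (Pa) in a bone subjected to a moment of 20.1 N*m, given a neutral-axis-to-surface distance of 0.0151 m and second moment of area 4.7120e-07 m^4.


sigma = M * c / I
sigma = 20.1 * 0.0151 / 4.7120e-07
M * c = 0.3035
sigma = 644121.3922


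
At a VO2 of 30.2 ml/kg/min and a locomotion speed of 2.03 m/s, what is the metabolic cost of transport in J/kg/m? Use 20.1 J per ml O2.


Power per kg = VO2 * 20.1 / 60
Power per kg = 30.2 * 20.1 / 60 = 10.1170 W/kg
Cost = power_per_kg / speed
Cost = 10.1170 / 2.03
Cost = 4.9837


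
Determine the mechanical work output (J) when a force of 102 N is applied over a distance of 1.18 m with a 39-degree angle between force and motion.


W = F * d * cos(theta)
theta = 39 deg = 0.6807 rad
cos(theta) = 0.7771
W = 102 * 1.18 * 0.7771
W = 93.5373


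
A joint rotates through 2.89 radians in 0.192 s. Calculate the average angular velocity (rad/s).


omega = delta_theta / delta_t
omega = 2.89 / 0.192
omega = 15.0521


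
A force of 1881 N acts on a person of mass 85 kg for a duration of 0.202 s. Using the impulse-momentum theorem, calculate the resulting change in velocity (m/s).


J = F * dt = 1881 * 0.202 = 379.9620 N*s
delta_v = J / m
delta_v = 379.9620 / 85
delta_v = 4.4701


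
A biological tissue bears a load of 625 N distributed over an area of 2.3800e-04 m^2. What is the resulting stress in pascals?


stress = F / A
stress = 625 / 2.3800e-04
stress = 2.6261e+06


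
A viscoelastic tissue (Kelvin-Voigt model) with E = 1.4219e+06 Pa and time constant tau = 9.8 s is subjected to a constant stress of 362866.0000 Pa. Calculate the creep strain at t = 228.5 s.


epsilon(t) = (sigma/E) * (1 - exp(-t/tau))
sigma/E = 362866.0000 / 1.4219e+06 = 0.2552
exp(-t/tau) = exp(-228.5 / 9.8) = 7.4791e-11
epsilon = 0.2552 * (1 - 7.4791e-11)
epsilon = 0.2552


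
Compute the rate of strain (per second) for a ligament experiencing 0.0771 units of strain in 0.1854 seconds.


strain_rate = delta_strain / delta_t
strain_rate = 0.0771 / 0.1854
strain_rate = 0.4159


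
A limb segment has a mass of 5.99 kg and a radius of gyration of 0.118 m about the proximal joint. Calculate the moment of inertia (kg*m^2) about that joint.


I = m * k^2
I = 5.99 * 0.118^2
k^2 = 0.0139
I = 0.0834


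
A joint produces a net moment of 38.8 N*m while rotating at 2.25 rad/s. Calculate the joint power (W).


P = M * omega
P = 38.8 * 2.25
P = 87.3000


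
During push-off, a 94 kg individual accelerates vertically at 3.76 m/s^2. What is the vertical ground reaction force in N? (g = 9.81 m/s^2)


GRF = m * (g + a)
GRF = 94 * (9.81 + 3.76)
GRF = 94 * 13.5700
GRF = 1275.5800


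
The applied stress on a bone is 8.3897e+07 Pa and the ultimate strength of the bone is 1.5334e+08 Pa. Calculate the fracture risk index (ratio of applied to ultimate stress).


FRI = applied / ultimate
FRI = 8.3897e+07 / 1.5334e+08
FRI = 0.5471


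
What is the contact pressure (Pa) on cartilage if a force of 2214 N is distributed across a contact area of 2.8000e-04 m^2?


P = F / A
P = 2214 / 2.8000e-04
P = 7.9071e+06


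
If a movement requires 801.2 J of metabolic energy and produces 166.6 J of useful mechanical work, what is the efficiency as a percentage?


eta = (W_mech / E_meta) * 100
eta = (166.6 / 801.2) * 100
ratio = 0.2079
eta = 20.7938


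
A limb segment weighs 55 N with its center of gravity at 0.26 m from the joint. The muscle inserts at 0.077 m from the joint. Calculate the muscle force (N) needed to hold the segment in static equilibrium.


F_muscle = W * d_load / d_muscle
F_muscle = 55 * 0.26 / 0.077
Numerator = 14.3000
F_muscle = 185.7143


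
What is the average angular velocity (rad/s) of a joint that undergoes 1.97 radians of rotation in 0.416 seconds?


omega = delta_theta / delta_t
omega = 1.97 / 0.416
omega = 4.7356


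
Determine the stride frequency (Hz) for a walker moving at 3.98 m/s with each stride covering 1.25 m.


f = v / stride_length
f = 3.98 / 1.25
f = 3.1840


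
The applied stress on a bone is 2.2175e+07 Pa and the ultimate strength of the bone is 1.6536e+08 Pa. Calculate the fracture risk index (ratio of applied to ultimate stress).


FRI = applied / ultimate
FRI = 2.2175e+07 / 1.6536e+08
FRI = 0.1341


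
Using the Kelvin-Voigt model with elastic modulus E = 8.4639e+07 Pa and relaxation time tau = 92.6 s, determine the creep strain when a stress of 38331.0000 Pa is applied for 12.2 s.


epsilon(t) = (sigma/E) * (1 - exp(-t/tau))
sigma/E = 38331.0000 / 8.4639e+07 = 4.5288e-04
exp(-t/tau) = exp(-12.2 / 92.6) = 0.8766
epsilon = 4.5288e-04 * (1 - 0.8766)
epsilon = 5.5903e-05


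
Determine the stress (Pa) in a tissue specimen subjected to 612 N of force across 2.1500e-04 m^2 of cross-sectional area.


stress = F / A
stress = 612 / 2.1500e-04
stress = 2.8465e+06


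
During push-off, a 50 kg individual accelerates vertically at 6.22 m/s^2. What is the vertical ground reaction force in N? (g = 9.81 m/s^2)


GRF = m * (g + a)
GRF = 50 * (9.81 + 6.22)
GRF = 50 * 16.0300
GRF = 801.5000


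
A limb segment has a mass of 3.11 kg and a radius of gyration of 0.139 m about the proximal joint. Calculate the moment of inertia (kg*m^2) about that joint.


I = m * k^2
I = 3.11 * 0.139^2
k^2 = 0.0193
I = 0.0601


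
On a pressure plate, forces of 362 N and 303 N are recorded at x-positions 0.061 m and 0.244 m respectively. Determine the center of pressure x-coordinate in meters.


COP_x = (F1*x1 + F2*x2) / (F1 + F2)
COP_x = (362*0.061 + 303*0.244) / (362 + 303)
Numerator = 96.0140
Denominator = 665
COP_x = 0.1444


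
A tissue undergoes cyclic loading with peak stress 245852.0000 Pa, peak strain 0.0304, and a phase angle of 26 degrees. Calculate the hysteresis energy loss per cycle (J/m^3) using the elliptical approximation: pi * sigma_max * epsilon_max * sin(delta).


E_loss = pi * sigma_max * epsilon_max * sin(delta)
delta = 26 deg = 0.4538 rad
sin(delta) = 0.4384
E_loss = pi * 245852.0000 * 0.0304 * 0.4384
E_loss = 10292.9334


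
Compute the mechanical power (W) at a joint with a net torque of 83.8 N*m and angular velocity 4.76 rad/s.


P = M * omega
P = 83.8 * 4.76
P = 398.8880


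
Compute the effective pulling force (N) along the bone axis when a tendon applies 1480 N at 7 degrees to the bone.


F_eff = F_tendon * cos(theta)
theta = 7 deg = 0.1222 rad
cos(theta) = 0.9925
F_eff = 1480 * 0.9925
F_eff = 1468.9683


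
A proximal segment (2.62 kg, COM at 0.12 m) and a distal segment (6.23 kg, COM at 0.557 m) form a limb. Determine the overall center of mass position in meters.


COM = (m1*x1 + m2*x2) / (m1 + m2)
COM = (2.62*0.12 + 6.23*0.557) / (2.62 + 6.23)
Numerator = 3.7845
Denominator = 8.8500
COM = 0.4276


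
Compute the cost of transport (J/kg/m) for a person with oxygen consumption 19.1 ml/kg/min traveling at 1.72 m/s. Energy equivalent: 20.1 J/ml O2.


Power per kg = VO2 * 20.1 / 60
Power per kg = 19.1 * 20.1 / 60 = 6.3985 W/kg
Cost = power_per_kg / speed
Cost = 6.3985 / 1.72
Cost = 3.7201


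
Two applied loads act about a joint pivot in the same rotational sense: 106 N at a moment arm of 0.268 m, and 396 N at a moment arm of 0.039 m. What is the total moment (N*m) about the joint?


M = F1 * d1 + F2 * d2
M = 106 * 0.268 + 396 * 0.039
M = 28.4080 + 15.4440
M = 43.8520


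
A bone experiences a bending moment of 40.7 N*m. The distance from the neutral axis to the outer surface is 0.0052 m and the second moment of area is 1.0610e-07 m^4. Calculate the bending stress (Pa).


sigma = M * c / I
sigma = 40.7 * 0.0052 / 1.0610e-07
M * c = 0.2116
sigma = 1.9947e+06


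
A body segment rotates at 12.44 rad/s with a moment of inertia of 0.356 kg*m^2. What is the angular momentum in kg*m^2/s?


L = I * omega
L = 0.356 * 12.44
L = 4.4286


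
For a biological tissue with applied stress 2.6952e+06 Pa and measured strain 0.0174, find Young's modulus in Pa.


E = stress / strain
E = 2.6952e+06 / 0.0174
E = 1.5490e+08


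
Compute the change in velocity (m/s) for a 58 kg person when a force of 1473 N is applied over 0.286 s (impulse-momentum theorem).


J = F * dt = 1473 * 0.286 = 421.2780 N*s
delta_v = J / m
delta_v = 421.2780 / 58
delta_v = 7.2634


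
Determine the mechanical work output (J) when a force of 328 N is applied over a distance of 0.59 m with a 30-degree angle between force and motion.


W = F * d * cos(theta)
theta = 30 deg = 0.5236 rad
cos(theta) = 0.8660
W = 328 * 0.59 * 0.8660
W = 167.5932


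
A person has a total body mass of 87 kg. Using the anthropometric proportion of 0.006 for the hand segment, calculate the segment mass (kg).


m_segment = body_mass * fraction
m_segment = 87 * 0.006
m_segment = 0.5220


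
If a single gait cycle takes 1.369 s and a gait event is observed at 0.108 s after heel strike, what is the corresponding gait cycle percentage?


pct = (event_time / cycle_time) * 100
pct = (0.108 / 1.369) * 100
ratio = 0.0789
pct = 7.8890


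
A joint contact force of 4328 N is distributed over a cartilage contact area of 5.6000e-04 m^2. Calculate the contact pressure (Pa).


P = F / A
P = 4328 / 5.6000e-04
P = 7.7286e+06


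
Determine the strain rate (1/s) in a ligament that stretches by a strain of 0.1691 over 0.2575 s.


strain_rate = delta_strain / delta_t
strain_rate = 0.1691 / 0.2575
strain_rate = 0.6567


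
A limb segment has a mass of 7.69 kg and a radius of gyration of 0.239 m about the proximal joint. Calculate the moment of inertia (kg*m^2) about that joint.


I = m * k^2
I = 7.69 * 0.239^2
k^2 = 0.0571
I = 0.4393


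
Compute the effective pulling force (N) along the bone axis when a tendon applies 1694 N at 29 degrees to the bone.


F_eff = F_tendon * cos(theta)
theta = 29 deg = 0.5061 rad
cos(theta) = 0.8746
F_eff = 1694 * 0.8746
F_eff = 1481.6058


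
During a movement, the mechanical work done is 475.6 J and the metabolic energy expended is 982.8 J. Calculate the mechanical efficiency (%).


eta = (W_mech / E_meta) * 100
eta = (475.6 / 982.8) * 100
ratio = 0.4839
eta = 48.3923


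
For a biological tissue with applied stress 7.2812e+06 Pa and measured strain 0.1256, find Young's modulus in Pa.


E = stress / strain
E = 7.2812e+06 / 0.1256
E = 5.7971e+07


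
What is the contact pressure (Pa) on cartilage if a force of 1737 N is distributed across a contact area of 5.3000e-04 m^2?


P = F / A
P = 1737 / 5.3000e-04
P = 3.2774e+06


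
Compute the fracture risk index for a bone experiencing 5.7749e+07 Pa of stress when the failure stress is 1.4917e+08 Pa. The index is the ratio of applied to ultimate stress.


FRI = applied / ultimate
FRI = 5.7749e+07 / 1.4917e+08
FRI = 0.3871


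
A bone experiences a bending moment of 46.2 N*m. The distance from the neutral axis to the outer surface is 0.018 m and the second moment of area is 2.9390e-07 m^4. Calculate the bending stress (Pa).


sigma = M * c / I
sigma = 46.2 * 0.018 / 2.9390e-07
M * c = 0.8316
sigma = 2.8295e+06


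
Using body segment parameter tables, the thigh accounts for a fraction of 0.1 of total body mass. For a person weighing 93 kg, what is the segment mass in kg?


m_segment = body_mass * fraction
m_segment = 93 * 0.1
m_segment = 9.3000


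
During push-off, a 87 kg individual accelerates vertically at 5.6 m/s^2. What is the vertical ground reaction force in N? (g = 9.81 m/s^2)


GRF = m * (g + a)
GRF = 87 * (9.81 + 5.6)
GRF = 87 * 15.4100
GRF = 1340.6700


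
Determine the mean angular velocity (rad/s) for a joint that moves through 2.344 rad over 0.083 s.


omega = delta_theta / delta_t
omega = 2.344 / 0.083
omega = 28.2410


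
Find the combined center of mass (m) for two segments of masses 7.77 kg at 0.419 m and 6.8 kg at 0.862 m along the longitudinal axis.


COM = (m1*x1 + m2*x2) / (m1 + m2)
COM = (7.77*0.419 + 6.8*0.862) / (7.77 + 6.8)
Numerator = 9.1172
Denominator = 14.5700
COM = 0.6258


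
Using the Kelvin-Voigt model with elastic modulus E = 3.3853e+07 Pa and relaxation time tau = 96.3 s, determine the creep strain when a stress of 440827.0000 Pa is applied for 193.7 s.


epsilon(t) = (sigma/E) * (1 - exp(-t/tau))
sigma/E = 440827.0000 / 3.3853e+07 = 0.0130
exp(-t/tau) = exp(-193.7 / 96.3) = 0.1338
epsilon = 0.0130 * (1 - 0.1338)
epsilon = 0.0113


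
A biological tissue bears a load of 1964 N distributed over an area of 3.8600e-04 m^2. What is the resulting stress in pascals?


stress = F / A
stress = 1964 / 3.8600e-04
stress = 5.0881e+06


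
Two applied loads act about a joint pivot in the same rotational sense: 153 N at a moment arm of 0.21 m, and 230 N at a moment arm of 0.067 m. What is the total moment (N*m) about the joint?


M = F1 * d1 + F2 * d2
M = 153 * 0.21 + 230 * 0.067
M = 32.1300 + 15.4100
M = 47.5400


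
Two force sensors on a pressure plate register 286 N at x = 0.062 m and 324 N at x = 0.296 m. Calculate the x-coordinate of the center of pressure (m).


COP_x = (F1*x1 + F2*x2) / (F1 + F2)
COP_x = (286*0.062 + 324*0.296) / (286 + 324)
Numerator = 113.6360
Denominator = 610
COP_x = 0.1863


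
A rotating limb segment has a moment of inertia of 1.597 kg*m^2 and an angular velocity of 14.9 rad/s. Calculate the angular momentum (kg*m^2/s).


L = I * omega
L = 1.597 * 14.9
L = 23.7953


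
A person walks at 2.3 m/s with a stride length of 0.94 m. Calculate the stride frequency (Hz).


f = v / stride_length
f = 2.3 / 0.94
f = 2.4468


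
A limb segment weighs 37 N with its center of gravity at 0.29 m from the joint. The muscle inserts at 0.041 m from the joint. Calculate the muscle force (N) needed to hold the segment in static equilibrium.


F_muscle = W * d_load / d_muscle
F_muscle = 37 * 0.29 / 0.041
Numerator = 10.7300
F_muscle = 261.7073


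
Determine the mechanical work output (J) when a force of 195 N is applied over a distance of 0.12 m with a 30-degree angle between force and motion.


W = F * d * cos(theta)
theta = 30 deg = 0.5236 rad
cos(theta) = 0.8660
W = 195 * 0.12 * 0.8660
W = 20.2650


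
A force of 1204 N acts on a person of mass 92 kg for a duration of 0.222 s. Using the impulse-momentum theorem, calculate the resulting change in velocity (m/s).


J = F * dt = 1204 * 0.222 = 267.2880 N*s
delta_v = J / m
delta_v = 267.2880 / 92
delta_v = 2.9053


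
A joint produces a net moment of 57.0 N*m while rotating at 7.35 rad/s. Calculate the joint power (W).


P = M * omega
P = 57.0 * 7.35
P = 418.9500


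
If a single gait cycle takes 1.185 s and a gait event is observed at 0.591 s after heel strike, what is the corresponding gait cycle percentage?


pct = (event_time / cycle_time) * 100
pct = (0.591 / 1.185) * 100
ratio = 0.4987
pct = 49.8734


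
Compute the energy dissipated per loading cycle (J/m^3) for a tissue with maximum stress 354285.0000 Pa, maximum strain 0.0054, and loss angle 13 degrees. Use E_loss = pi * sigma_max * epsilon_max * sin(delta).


E_loss = pi * sigma_max * epsilon_max * sin(delta)
delta = 13 deg = 0.2269 rad
sin(delta) = 0.2250
E_loss = pi * 354285.0000 * 0.0054 * 0.2250
E_loss = 1352.0241


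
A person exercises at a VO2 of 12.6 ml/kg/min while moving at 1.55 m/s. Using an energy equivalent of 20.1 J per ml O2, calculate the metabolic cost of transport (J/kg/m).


Power per kg = VO2 * 20.1 / 60
Power per kg = 12.6 * 20.1 / 60 = 4.2210 W/kg
Cost = power_per_kg / speed
Cost = 4.2210 / 1.55
Cost = 2.7232


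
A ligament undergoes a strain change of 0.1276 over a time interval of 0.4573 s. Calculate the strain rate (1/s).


strain_rate = delta_strain / delta_t
strain_rate = 0.1276 / 0.4573
strain_rate = 0.2790


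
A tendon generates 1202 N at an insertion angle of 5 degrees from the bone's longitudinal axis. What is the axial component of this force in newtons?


F_eff = F_tendon * cos(theta)
theta = 5 deg = 0.0873 rad
cos(theta) = 0.9962
F_eff = 1202 * 0.9962
F_eff = 1197.4260


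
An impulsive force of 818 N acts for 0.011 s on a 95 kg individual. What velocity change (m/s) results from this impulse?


J = F * dt = 818 * 0.011 = 8.9980 N*s
delta_v = J / m
delta_v = 8.9980 / 95
delta_v = 0.0947


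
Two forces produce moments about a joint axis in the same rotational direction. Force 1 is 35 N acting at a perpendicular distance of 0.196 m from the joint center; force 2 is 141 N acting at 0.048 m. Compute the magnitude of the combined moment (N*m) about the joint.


M = F1 * d1 + F2 * d2
M = 35 * 0.196 + 141 * 0.048
M = 6.8600 + 6.7680
M = 13.6280


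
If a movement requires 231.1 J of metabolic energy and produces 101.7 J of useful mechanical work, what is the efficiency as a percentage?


eta = (W_mech / E_meta) * 100
eta = (101.7 / 231.1) * 100
ratio = 0.4401
eta = 44.0069


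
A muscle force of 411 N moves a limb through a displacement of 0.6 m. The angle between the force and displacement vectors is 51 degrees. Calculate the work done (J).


W = F * d * cos(theta)
theta = 51 deg = 0.8901 rad
cos(theta) = 0.6293
W = 411 * 0.6 * 0.6293
W = 155.1904


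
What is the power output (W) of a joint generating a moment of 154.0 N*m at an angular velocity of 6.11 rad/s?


P = M * omega
P = 154.0 * 6.11
P = 940.9400


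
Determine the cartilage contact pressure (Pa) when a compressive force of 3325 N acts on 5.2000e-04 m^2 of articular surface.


P = F / A
P = 3325 / 5.2000e-04
P = 6.3942e+06


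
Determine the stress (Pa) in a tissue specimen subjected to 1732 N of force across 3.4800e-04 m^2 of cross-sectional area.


stress = F / A
stress = 1732 / 3.4800e-04
stress = 4.9770e+06


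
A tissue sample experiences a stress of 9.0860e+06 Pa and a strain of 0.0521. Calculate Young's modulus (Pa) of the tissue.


E = stress / strain
E = 9.0860e+06 / 0.0521
E = 1.7440e+08


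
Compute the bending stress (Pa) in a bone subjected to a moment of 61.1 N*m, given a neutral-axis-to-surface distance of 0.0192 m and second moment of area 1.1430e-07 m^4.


sigma = M * c / I
sigma = 61.1 * 0.0192 / 1.1430e-07
M * c = 1.1731
sigma = 1.0264e+07


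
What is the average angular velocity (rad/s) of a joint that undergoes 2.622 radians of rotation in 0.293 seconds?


omega = delta_theta / delta_t
omega = 2.622 / 0.293
omega = 8.9488


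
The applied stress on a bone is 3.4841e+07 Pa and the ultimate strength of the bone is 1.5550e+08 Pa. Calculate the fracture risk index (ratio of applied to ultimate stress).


FRI = applied / ultimate
FRI = 3.4841e+07 / 1.5550e+08
FRI = 0.2241


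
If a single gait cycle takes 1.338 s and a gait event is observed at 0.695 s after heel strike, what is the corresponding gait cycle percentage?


pct = (event_time / cycle_time) * 100
pct = (0.695 / 1.338) * 100
ratio = 0.5194
pct = 51.9432


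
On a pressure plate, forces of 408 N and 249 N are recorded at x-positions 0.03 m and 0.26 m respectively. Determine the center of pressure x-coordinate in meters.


COP_x = (F1*x1 + F2*x2) / (F1 + F2)
COP_x = (408*0.03 + 249*0.26) / (408 + 249)
Numerator = 76.9800
Denominator = 657
COP_x = 0.1172


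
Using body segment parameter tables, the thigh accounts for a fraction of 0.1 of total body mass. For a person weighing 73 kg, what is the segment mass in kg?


m_segment = body_mass * fraction
m_segment = 73 * 0.1
m_segment = 7.3000


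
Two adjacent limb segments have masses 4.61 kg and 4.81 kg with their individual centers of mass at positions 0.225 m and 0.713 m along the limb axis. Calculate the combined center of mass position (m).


COM = (m1*x1 + m2*x2) / (m1 + m2)
COM = (4.61*0.225 + 4.81*0.713) / (4.61 + 4.81)
Numerator = 4.4668
Denominator = 9.4200
COM = 0.4742


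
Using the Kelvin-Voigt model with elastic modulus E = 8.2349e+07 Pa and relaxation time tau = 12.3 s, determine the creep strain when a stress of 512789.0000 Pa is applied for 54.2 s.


epsilon(t) = (sigma/E) * (1 - exp(-t/tau))
sigma/E = 512789.0000 / 8.2349e+07 = 0.0062
exp(-t/tau) = exp(-54.2 / 12.3) = 0.0122
epsilon = 0.0062 * (1 - 0.0122)
epsilon = 0.0062


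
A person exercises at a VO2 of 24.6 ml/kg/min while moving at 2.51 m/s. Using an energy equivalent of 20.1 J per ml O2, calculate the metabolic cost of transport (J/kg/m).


Power per kg = VO2 * 20.1 / 60
Power per kg = 24.6 * 20.1 / 60 = 8.2410 W/kg
Cost = power_per_kg / speed
Cost = 8.2410 / 2.51
Cost = 3.2833


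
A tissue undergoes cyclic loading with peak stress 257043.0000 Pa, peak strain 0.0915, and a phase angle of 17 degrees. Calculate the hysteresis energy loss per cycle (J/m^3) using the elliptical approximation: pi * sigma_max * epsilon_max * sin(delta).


E_loss = pi * sigma_max * epsilon_max * sin(delta)
delta = 17 deg = 0.2967 rad
sin(delta) = 0.2924
E_loss = pi * 257043.0000 * 0.0915 * 0.2924
E_loss = 21602.9016


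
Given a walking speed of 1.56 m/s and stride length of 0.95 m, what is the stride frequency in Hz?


f = v / stride_length
f = 1.56 / 0.95
f = 1.6421


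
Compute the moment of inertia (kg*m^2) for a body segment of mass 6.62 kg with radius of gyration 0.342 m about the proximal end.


I = m * k^2
I = 6.62 * 0.342^2
k^2 = 0.1170
I = 0.7743


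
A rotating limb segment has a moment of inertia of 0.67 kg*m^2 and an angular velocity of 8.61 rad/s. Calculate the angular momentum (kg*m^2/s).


L = I * omega
L = 0.67 * 8.61
L = 5.7687


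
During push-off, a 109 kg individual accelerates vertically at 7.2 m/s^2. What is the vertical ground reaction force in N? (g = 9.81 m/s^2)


GRF = m * (g + a)
GRF = 109 * (9.81 + 7.2)
GRF = 109 * 17.0100
GRF = 1854.0900


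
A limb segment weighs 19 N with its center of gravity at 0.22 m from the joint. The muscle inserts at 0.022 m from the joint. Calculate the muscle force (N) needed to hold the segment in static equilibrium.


F_muscle = W * d_load / d_muscle
F_muscle = 19 * 0.22 / 0.022
Numerator = 4.1800
F_muscle = 190.0000


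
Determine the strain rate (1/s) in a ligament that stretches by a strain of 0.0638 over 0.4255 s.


strain_rate = delta_strain / delta_t
strain_rate = 0.0638 / 0.4255
strain_rate = 0.1499


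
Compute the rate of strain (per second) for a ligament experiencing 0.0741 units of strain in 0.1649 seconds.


strain_rate = delta_strain / delta_t
strain_rate = 0.0741 / 0.1649
strain_rate = 0.4494


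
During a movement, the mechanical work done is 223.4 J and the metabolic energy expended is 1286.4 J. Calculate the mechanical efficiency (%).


eta = (W_mech / E_meta) * 100
eta = (223.4 / 1286.4) * 100
ratio = 0.1737
eta = 17.3663


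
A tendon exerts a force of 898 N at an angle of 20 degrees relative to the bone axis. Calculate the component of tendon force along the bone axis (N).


F_eff = F_tendon * cos(theta)
theta = 20 deg = 0.3491 rad
cos(theta) = 0.9397
F_eff = 898 * 0.9397
F_eff = 843.8440


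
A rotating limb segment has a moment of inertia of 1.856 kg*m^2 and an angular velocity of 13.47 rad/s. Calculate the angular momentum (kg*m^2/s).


L = I * omega
L = 1.856 * 13.47
L = 25.0003


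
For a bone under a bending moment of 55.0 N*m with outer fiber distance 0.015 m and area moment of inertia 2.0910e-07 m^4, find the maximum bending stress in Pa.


sigma = M * c / I
sigma = 55.0 * 0.015 / 2.0910e-07
M * c = 0.8250
sigma = 3.9455e+06


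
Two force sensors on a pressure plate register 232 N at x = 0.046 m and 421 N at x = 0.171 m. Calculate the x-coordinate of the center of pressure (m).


COP_x = (F1*x1 + F2*x2) / (F1 + F2)
COP_x = (232*0.046 + 421*0.171) / (232 + 421)
Numerator = 82.6630
Denominator = 653
COP_x = 0.1266


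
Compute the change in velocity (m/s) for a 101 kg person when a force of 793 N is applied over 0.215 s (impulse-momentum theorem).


J = F * dt = 793 * 0.215 = 170.4950 N*s
delta_v = J / m
delta_v = 170.4950 / 101
delta_v = 1.6881


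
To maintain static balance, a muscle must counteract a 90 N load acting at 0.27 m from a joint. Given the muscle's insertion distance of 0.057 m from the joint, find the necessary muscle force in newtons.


F_muscle = W * d_load / d_muscle
F_muscle = 90 * 0.27 / 0.057
Numerator = 24.3000
F_muscle = 426.3158


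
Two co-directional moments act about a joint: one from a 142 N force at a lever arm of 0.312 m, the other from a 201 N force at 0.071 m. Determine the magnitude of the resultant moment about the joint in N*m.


M = F1 * d1 + F2 * d2
M = 142 * 0.312 + 201 * 0.071
M = 44.3040 + 14.2710
M = 58.5750


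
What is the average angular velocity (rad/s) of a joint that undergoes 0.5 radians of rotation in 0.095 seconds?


omega = delta_theta / delta_t
omega = 0.5 / 0.095
omega = 5.2632


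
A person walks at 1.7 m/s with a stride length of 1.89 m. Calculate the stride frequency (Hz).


f = v / stride_length
f = 1.7 / 1.89
f = 0.8995


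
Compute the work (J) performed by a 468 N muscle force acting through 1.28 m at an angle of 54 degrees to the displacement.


W = F * d * cos(theta)
theta = 54 deg = 0.9425 rad
cos(theta) = 0.5878
W = 468 * 1.28 * 0.5878
W = 352.1069


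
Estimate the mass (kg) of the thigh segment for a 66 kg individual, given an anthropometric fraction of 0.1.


m_segment = body_mass * fraction
m_segment = 66 * 0.1
m_segment = 6.6000


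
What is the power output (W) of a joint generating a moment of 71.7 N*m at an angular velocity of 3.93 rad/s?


P = M * omega
P = 71.7 * 3.93
P = 281.7810


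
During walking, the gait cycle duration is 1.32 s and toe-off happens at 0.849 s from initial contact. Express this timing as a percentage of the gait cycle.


pct = (event_time / cycle_time) * 100
pct = (0.849 / 1.32) * 100
ratio = 0.6432
pct = 64.3182


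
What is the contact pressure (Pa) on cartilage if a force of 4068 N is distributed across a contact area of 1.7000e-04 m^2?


P = F / A
P = 4068 / 1.7000e-04
P = 2.3929e+07


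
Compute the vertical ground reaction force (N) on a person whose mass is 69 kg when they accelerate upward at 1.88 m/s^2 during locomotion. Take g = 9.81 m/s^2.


GRF = m * (g + a)
GRF = 69 * (9.81 + 1.88)
GRF = 69 * 11.6900
GRF = 806.6100


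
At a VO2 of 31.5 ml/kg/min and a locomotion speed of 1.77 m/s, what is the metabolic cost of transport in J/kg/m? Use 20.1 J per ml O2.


Power per kg = VO2 * 20.1 / 60
Power per kg = 31.5 * 20.1 / 60 = 10.5525 W/kg
Cost = power_per_kg / speed
Cost = 10.5525 / 1.77
Cost = 5.9619


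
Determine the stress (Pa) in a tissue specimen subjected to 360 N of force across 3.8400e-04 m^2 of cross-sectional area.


stress = F / A
stress = 360 / 3.8400e-04
stress = 937500.0000


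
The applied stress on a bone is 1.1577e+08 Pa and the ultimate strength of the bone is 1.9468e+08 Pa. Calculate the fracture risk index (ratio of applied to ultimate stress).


FRI = applied / ultimate
FRI = 1.1577e+08 / 1.9468e+08
FRI = 0.5947


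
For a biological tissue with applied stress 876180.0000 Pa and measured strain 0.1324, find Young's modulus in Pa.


E = stress / strain
E = 876180.0000 / 0.1324
E = 6.6177e+06


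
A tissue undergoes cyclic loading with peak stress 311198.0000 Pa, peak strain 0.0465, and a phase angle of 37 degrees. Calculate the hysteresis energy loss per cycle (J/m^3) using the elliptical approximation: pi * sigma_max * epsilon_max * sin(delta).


E_loss = pi * sigma_max * epsilon_max * sin(delta)
delta = 37 deg = 0.6458 rad
sin(delta) = 0.6018
E_loss = pi * 311198.0000 * 0.0465 * 0.6018
E_loss = 27359.1530


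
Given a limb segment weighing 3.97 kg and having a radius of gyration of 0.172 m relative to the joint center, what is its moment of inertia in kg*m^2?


I = m * k^2
I = 3.97 * 0.172^2
k^2 = 0.0296
I = 0.1174


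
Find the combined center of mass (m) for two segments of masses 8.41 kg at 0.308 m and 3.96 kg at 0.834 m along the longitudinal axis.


COM = (m1*x1 + m2*x2) / (m1 + m2)
COM = (8.41*0.308 + 3.96*0.834) / (8.41 + 3.96)
Numerator = 5.8929
Denominator = 12.3700
COM = 0.4764


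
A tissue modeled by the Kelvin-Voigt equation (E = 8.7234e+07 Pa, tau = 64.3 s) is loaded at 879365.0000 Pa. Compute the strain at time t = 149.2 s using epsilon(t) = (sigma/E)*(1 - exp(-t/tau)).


epsilon(t) = (sigma/E) * (1 - exp(-t/tau))
sigma/E = 879365.0000 / 8.7234e+07 = 0.0101
exp(-t/tau) = exp(-149.2 / 64.3) = 0.0982
epsilon = 0.0101 * (1 - 0.0982)
epsilon = 0.0091


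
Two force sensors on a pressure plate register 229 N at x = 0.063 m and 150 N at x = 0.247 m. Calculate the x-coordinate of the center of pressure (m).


COP_x = (F1*x1 + F2*x2) / (F1 + F2)
COP_x = (229*0.063 + 150*0.247) / (229 + 150)
Numerator = 51.4770
Denominator = 379
COP_x = 0.1358


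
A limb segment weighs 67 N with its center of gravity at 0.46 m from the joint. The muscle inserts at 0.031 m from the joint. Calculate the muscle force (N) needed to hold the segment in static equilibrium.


F_muscle = W * d_load / d_muscle
F_muscle = 67 * 0.46 / 0.031
Numerator = 30.8200
F_muscle = 994.1935


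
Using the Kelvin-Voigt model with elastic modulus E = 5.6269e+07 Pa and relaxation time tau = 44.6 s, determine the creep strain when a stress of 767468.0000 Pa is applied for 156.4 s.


epsilon(t) = (sigma/E) * (1 - exp(-t/tau))
sigma/E = 767468.0000 / 5.6269e+07 = 0.0136
exp(-t/tau) = exp(-156.4 / 44.6) = 0.0300
epsilon = 0.0136 * (1 - 0.0300)
epsilon = 0.0132


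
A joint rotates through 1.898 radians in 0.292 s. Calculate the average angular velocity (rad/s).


omega = delta_theta / delta_t
omega = 1.898 / 0.292
omega = 6.5000


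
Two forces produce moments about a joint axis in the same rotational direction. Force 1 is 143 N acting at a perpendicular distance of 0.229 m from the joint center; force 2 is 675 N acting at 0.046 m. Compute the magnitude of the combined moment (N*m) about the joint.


M = F1 * d1 + F2 * d2
M = 143 * 0.229 + 675 * 0.046
M = 32.7470 + 31.0500
M = 63.7970


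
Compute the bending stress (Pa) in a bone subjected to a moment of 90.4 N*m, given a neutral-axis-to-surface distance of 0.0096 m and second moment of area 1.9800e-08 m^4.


sigma = M * c / I
sigma = 90.4 * 0.0096 / 1.9800e-08
M * c = 0.8678
sigma = 4.3830e+07


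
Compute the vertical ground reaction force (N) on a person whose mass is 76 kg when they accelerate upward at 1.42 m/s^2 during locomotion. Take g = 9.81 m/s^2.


GRF = m * (g + a)
GRF = 76 * (9.81 + 1.42)
GRF = 76 * 11.2300
GRF = 853.4800


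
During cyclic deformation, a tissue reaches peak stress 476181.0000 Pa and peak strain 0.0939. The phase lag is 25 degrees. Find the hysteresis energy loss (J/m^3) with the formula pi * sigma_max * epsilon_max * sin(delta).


E_loss = pi * sigma_max * epsilon_max * sin(delta)
delta = 25 deg = 0.4363 rad
sin(delta) = 0.4226
E_loss = pi * 476181.0000 * 0.0939 * 0.4226
E_loss = 59365.7265


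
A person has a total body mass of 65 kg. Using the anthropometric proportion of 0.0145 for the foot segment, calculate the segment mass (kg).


m_segment = body_mass * fraction
m_segment = 65 * 0.0145
m_segment = 0.9425


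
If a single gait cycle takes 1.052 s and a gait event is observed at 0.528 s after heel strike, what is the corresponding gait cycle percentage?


pct = (event_time / cycle_time) * 100
pct = (0.528 / 1.052) * 100
ratio = 0.5019
pct = 50.1901


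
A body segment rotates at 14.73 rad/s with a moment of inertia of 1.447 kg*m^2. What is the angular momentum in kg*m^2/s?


L = I * omega
L = 1.447 * 14.73
L = 21.3143


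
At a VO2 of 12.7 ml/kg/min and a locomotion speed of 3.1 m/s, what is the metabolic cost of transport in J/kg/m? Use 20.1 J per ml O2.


Power per kg = VO2 * 20.1 / 60
Power per kg = 12.7 * 20.1 / 60 = 4.2545 W/kg
Cost = power_per_kg / speed
Cost = 4.2545 / 3.1
Cost = 1.3724


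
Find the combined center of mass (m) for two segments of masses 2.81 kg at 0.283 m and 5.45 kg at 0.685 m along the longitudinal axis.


COM = (m1*x1 + m2*x2) / (m1 + m2)
COM = (2.81*0.283 + 5.45*0.685) / (2.81 + 5.45)
Numerator = 4.5285
Denominator = 8.2600
COM = 0.5482


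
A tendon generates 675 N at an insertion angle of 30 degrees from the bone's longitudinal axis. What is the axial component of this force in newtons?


F_eff = F_tendon * cos(theta)
theta = 30 deg = 0.5236 rad
cos(theta) = 0.8660
F_eff = 675 * 0.8660
F_eff = 584.5671


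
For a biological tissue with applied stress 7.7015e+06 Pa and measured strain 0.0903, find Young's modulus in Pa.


E = stress / strain
E = 7.7015e+06 / 0.0903
E = 8.5288e+07


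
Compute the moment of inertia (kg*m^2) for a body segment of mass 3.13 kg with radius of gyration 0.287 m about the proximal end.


I = m * k^2
I = 3.13 * 0.287^2
k^2 = 0.0824
I = 0.2578


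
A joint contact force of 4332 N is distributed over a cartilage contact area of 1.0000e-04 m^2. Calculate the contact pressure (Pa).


P = F / A
P = 4332 / 1.0000e-04
P = 4.3320e+07


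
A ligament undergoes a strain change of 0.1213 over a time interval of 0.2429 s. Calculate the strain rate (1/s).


strain_rate = delta_strain / delta_t
strain_rate = 0.1213 / 0.2429
strain_rate = 0.4994


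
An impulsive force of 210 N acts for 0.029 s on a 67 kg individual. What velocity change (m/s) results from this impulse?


J = F * dt = 210 * 0.029 = 6.0900 N*s
delta_v = J / m
delta_v = 6.0900 / 67
delta_v = 0.0909


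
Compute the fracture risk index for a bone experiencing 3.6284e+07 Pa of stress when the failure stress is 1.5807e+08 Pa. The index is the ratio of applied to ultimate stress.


FRI = applied / ultimate
FRI = 3.6284e+07 / 1.5807e+08
FRI = 0.2295


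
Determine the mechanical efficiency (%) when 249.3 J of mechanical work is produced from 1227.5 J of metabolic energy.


eta = (W_mech / E_meta) * 100
eta = (249.3 / 1227.5) * 100
ratio = 0.2031
eta = 20.3096


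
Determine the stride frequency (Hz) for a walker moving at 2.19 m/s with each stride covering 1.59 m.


f = v / stride_length
f = 2.19 / 1.59
f = 1.3774


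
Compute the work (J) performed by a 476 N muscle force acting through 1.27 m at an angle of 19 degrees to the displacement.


W = F * d * cos(theta)
theta = 19 deg = 0.3316 rad
cos(theta) = 0.9455
W = 476 * 1.27 * 0.9455
W = 571.5849


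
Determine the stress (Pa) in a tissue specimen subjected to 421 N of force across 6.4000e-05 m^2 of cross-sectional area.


stress = F / A
stress = 421 / 6.4000e-05
stress = 6.5781e+06


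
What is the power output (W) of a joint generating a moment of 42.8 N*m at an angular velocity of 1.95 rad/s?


P = M * omega
P = 42.8 * 1.95
P = 83.4600


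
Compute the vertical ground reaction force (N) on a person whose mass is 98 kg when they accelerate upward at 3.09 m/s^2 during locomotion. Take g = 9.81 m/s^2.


GRF = m * (g + a)
GRF = 98 * (9.81 + 3.09)
GRF = 98 * 12.9000
GRF = 1264.2000


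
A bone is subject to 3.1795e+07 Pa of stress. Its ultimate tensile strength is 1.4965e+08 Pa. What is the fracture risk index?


FRI = applied / ultimate
FRI = 3.1795e+07 / 1.4965e+08
FRI = 0.2125


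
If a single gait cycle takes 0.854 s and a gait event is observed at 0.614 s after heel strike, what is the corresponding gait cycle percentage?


pct = (event_time / cycle_time) * 100
pct = (0.614 / 0.854) * 100
ratio = 0.7190
pct = 71.8970


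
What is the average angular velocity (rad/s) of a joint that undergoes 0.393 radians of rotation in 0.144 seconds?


omega = delta_theta / delta_t
omega = 0.393 / 0.144
omega = 2.7292


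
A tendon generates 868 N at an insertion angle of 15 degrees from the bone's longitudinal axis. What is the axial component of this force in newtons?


F_eff = F_tendon * cos(theta)
theta = 15 deg = 0.2618 rad
cos(theta) = 0.9659
F_eff = 868 * 0.9659
F_eff = 838.4236


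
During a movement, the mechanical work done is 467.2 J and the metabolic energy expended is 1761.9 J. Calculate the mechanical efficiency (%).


eta = (W_mech / E_meta) * 100
eta = (467.2 / 1761.9) * 100
ratio = 0.2652
eta = 26.5168


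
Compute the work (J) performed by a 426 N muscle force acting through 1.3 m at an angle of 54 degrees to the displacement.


W = F * d * cos(theta)
theta = 54 deg = 0.9425 rad
cos(theta) = 0.5878
W = 426 * 1.3 * 0.5878
W = 325.5155


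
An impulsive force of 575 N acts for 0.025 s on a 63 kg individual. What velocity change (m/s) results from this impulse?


J = F * dt = 575 * 0.025 = 14.3750 N*s
delta_v = J / m
delta_v = 14.3750 / 63
delta_v = 0.2282


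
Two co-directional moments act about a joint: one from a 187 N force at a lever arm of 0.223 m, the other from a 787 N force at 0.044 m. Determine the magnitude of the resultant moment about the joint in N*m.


M = F1 * d1 + F2 * d2
M = 187 * 0.223 + 787 * 0.044
M = 41.7010 + 34.6280
M = 76.3290


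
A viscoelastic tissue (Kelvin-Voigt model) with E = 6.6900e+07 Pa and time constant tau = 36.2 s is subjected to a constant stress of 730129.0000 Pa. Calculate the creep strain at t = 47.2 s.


epsilon(t) = (sigma/E) * (1 - exp(-t/tau))
sigma/E = 730129.0000 / 6.6900e+07 = 0.0109
exp(-t/tau) = exp(-47.2 / 36.2) = 0.2715
epsilon = 0.0109 * (1 - 0.2715)
epsilon = 0.0080
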